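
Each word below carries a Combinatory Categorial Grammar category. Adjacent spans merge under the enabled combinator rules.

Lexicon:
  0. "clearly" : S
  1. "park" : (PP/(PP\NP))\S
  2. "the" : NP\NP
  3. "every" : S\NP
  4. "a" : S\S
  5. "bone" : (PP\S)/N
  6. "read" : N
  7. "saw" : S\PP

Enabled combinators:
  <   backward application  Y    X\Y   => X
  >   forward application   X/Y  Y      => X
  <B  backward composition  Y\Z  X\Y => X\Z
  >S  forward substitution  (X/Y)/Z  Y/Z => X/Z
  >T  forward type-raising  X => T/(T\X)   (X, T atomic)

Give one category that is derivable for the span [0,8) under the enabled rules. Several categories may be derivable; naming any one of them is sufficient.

[0,8] S   <
  [0,7] PP   >
    [0,2] PP/(PP\NP)   <
      [0,1] "clearly" : S
      [1,2] "park" : (PP/(PP\NP))\S
    [2,7] PP\NP   <B
      [2,5] S\NP   <B
        [2,4] S\NP   <B
          [2,3] "the" : NP\NP
          [3,4] "every" : S\NP
        [4,5] "a" : S\S
      [5,7] PP\S   >
        [5,6] "bone" : (PP\S)/N
        [6,7] "read" : N
  [7,8] "saw" : S\PP

S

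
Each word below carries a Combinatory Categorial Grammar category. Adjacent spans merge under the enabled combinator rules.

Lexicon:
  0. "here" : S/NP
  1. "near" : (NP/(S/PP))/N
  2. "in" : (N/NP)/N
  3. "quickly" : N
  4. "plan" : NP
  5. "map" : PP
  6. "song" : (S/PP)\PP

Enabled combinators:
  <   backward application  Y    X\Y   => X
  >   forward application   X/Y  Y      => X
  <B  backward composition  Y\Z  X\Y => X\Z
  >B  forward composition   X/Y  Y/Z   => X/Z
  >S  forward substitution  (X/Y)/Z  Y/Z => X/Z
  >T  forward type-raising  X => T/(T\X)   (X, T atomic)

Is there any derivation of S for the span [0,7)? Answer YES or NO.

[0,7] S   >
  [0,1] "here" : S/NP
  [1,7] NP   >
    [1,5] NP/(S/PP)   >
      [1,2] "near" : (NP/(S/PP))/N
      [2,5] N   >
        [2,4] N/NP   >
          [2,3] "in" : (N/NP)/N
          [3,4] "quickly" : N
        [4,5] "plan" : NP
    [5,7] S/PP   <
      [5,6] "map" : PP
      [6,7] "song" : (S/PP)\PP

YES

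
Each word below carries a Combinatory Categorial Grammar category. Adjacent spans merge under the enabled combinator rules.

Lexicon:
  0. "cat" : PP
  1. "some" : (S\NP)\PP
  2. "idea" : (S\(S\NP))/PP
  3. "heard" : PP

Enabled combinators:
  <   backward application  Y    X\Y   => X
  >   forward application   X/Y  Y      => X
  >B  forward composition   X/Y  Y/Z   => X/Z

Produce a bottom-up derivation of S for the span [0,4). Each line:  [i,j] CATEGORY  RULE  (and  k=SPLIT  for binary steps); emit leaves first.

[0,4] S   <
  [0,2] S\NP   <
    [0,1] "cat" : PP
    [1,2] "some" : (S\NP)\PP
  [2,4] S\(S\NP)   >
    [2,3] "idea" : (S\(S\NP))/PP
    [3,4] "heard" : PP

[0,1] PP  lex  "cat"
[1,2] (S\NP)\PP  lex  "some"
[0,2] S\NP  <  k=1
[2,3] (S\(S\NP))/PP  lex  "idea"
[3,4] PP  lex  "heard"
[2,4] S\(S\NP)  >  k=3
[0,4] S  <  k=2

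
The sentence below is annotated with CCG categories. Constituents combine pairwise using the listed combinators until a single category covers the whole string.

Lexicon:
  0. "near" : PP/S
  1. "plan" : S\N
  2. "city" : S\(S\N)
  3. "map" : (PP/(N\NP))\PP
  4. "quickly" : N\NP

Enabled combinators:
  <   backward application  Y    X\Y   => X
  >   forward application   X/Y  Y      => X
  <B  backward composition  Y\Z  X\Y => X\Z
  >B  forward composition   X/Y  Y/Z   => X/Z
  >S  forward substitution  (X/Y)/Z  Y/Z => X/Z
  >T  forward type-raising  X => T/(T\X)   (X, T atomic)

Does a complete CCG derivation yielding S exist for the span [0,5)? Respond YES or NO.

PP/S S\N S\(S\N) (PP/(N\NP))\PP N\NP
CKY chart[0,5] = {N/(N\PP), NP/(NP\PP), PP, PP/(PP\PP), S/(S\PP)}; S ∉ chart

NO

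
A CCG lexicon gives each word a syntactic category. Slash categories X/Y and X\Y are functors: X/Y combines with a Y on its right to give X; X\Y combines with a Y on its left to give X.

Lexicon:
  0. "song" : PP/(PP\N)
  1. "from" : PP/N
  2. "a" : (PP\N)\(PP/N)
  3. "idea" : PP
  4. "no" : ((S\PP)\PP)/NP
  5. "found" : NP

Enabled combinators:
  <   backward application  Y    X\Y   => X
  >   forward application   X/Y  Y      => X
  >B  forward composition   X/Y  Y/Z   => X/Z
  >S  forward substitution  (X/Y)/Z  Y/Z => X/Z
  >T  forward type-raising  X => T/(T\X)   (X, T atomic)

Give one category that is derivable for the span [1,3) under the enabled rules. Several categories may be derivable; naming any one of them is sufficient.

[0,6] S   <
  [0,3] PP   >
    [0,1] "song" : PP/(PP\N)
    [1,3] PP\N   <
      [1,2] "from" : PP/N
      [2,3] "a" : (PP\N)\(PP/N)
  [3,6] S\PP   <
    [3,4] "idea" : PP
    [4,6] (S\PP)\PP   >
      [4,5] "no" : ((S\PP)\PP)/NP
      [5,6] "found" : NP

PP\N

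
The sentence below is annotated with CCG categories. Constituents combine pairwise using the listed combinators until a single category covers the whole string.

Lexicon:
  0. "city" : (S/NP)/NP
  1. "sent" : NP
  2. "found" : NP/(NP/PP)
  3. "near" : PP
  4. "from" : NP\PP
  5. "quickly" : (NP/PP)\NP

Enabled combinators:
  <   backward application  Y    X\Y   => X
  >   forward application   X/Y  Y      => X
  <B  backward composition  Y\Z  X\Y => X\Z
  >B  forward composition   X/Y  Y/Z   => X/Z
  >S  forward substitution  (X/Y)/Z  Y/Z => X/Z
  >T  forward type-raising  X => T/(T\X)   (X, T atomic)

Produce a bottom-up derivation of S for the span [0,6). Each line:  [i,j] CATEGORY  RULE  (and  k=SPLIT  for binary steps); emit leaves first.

[0,6] S   >
  [0,2] S/NP   >
    [0,1] "city" : (S/NP)/NP
    [1,2] "sent" : NP
  [2,6] NP   >
    [2,3] "found" : NP/(NP/PP)
    [3,6] NP/PP   <
      [3,5] NP   <
        [3,4] "near" : PP
        [4,5] "from" : NP\PP
      [5,6] "quickly" : (NP/PP)\NP

[0,1] (S/NP)/NP  lex  "city"
[1,2] NP  lex  "sent"
[0,2] S/NP  >  k=1
[2,3] NP/(NP/PP)  lex  "found"
[3,4] PP  lex  "near"
[4,5] NP\PP  lex  "from"
[3,5] NP  <  k=4
[5,6] (NP/PP)\NP  lex  "quickly"
[3,6] NP/PP  <  k=5
[2,6] NP  >  k=3
[0,6] S  >  k=2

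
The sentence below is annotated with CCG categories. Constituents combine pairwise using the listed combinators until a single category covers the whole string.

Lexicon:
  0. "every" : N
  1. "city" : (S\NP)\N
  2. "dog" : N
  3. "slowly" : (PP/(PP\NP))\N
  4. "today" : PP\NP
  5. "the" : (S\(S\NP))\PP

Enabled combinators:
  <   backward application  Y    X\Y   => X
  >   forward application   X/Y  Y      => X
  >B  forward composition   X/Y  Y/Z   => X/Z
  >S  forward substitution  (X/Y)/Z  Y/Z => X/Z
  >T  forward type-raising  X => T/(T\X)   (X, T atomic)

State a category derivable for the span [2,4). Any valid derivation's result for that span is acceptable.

[0,6] S   <
  [0,2] S\NP   <
    [0,1] "every" : N
    [1,2] "city" : (S\NP)\N
  [2,6] S\(S\NP)   <
    [2,5] PP   >
      [2,4] PP/(PP\NP)   <
        [2,3] "dog" : N
        [3,4] "slowly" : (PP/(PP\NP))\N
      [4,5] "today" : PP\NP
    [5,6] "the" : (S\(S\NP))\PP

PP/(PP\NP)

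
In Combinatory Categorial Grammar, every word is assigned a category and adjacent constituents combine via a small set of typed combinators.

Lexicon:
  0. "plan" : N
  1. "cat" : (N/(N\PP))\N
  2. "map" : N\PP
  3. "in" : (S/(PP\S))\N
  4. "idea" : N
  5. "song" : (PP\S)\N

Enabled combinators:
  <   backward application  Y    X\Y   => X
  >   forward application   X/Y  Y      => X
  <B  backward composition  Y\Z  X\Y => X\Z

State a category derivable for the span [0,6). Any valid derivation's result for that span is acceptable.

[0,6] S   >
  [0,4] S/(PP\S)   <
    [0,3] N   >
      [0,2] N/(N\PP)   <
        [0,1] "plan" : N
        [1,2] "cat" : (N/(N\PP))\N
      [2,3] "map" : N\PP
    [3,4] "in" : (S/(PP\S))\N
  [4,6] PP\S   <
    [4,5] "idea" : N
    [5,6] "song" : (PP\S)\N

S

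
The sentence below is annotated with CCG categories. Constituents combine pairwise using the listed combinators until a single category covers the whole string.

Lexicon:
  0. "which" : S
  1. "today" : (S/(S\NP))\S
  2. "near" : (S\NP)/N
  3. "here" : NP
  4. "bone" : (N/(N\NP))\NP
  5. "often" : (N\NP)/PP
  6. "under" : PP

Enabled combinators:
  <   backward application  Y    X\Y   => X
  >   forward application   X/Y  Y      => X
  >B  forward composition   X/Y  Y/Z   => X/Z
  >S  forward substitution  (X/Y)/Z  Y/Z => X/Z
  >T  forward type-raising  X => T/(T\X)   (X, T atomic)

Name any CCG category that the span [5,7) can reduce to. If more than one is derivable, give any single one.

[0,7] S   >
  [0,2] S/(S\NP)   <
    [0,1] "which" : S
    [1,2] "today" : (S/(S\NP))\S
  [2,7] S\NP   >
    [2,3] "near" : (S\NP)/N
    [3,7] N   >
      [3,5] N/(N\NP)   <
        [3,4] "here" : NP
        [4,5] "bone" : (N/(N\NP))\NP
      [5,7] N\NP   >
        [5,6] "often" : (N\NP)/PP
        [6,7] "under" : PP

N\NP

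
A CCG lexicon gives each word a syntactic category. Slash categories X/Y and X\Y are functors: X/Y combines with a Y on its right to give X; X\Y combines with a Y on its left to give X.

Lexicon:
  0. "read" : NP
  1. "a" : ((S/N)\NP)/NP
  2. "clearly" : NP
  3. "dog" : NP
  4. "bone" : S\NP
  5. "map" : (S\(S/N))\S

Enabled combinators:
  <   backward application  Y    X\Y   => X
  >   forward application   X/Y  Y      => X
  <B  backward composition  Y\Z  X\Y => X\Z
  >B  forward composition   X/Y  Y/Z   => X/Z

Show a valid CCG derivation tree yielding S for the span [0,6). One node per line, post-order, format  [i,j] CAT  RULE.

[0,1] NP  lex  "read"
[1,2] ((S/N)\NP)/NP  lex  "a"
[2,3] NP  lex  "clearly"
[1,3] (S/N)\NP  >  k=2
[0,3] S/N  <  k=1
[3,4] NP  lex  "dog"
[4,5] S\NP  lex  "bone"
[3,5] S  <  k=4
[5,6] (S\(S/N))\S  lex  "map"
[3,6] S\(S/N)  <  k=5
[0,6] S  <  k=3

[0,6] S   <
  [0,3] S/N   <
    [0,1] "read" : NP
    [1,3] (S/N)\NP   >
      [1,2] "a" : ((S/N)\NP)/NP
      [2,3] "clearly" : NP
  [3,6] S\(S/N)   <
    [3,5] S   <
      [3,4] "dog" : NP
      [4,5] "bone" : S\NP
    [5,6] "map" : (S\(S/N))\S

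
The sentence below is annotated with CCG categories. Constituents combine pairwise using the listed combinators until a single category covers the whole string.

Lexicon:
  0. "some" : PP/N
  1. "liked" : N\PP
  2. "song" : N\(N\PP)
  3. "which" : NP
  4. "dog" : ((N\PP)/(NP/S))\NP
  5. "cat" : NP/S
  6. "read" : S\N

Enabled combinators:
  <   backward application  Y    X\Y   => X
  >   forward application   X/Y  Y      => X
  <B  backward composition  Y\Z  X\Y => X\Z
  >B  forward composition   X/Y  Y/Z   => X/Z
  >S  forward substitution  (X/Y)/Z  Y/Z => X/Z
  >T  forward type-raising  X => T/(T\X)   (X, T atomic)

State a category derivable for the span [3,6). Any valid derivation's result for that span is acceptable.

[0,7] S   <
  [0,3] PP   >
    [0,1] "some" : PP/N
    [1,3] N   <
      [1,2] "liked" : N\PP
      [2,3] "song" : N\(N\PP)
  [3,7] S\PP   <B
    [3,6] N\PP   >
      [3,5] (N\PP)/(NP/S)   <
        [3,4] "which" : NP
        [4,5] "dog" : ((N\PP)/(NP/S))\NP
      [5,6] "cat" : NP/S
    [6,7] "read" : S\N

N\PP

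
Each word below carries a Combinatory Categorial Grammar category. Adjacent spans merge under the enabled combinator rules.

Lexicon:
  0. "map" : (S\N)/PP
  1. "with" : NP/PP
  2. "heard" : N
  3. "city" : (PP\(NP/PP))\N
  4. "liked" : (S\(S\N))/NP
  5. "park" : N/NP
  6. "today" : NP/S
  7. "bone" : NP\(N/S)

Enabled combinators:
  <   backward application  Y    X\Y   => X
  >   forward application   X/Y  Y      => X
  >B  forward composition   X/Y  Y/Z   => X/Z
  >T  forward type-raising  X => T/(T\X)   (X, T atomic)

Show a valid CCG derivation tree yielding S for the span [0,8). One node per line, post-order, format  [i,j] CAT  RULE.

[0,8] S   <
  [0,4] S\N   >
    [0,1] "map" : (S\N)/PP
    [1,4] PP   <
      [1,2] "with" : NP/PP
      [2,4] PP\(NP/PP)   <
        [2,3] "heard" : N
        [3,4] "city" : (PP\(NP/PP))\N
  [4,8] S\(S\N)   >
    [4,5] "liked" : (S\(S\N))/NP
    [5,8] NP   <
      [5,7] N/S   >B
        [5,6] "park" : N/NP
        [6,7] "today" : NP/S
      [7,8] "bone" : NP\(N/S)

[0,1] (S\N)/PP  lex  "map"
[1,2] NP/PP  lex  "with"
[2,3] N  lex  "heard"
[3,4] (PP\(NP/PP))\N  lex  "city"
[2,4] PP\(NP/PP)  <  k=3
[1,4] PP  <  k=2
[0,4] S\N  >  k=1
[4,5] (S\(S\N))/NP  lex  "liked"
[5,6] N/NP  lex  "park"
[6,7] NP/S  lex  "today"
[5,7] N/S  >B  k=6
[7,8] NP\(N/S)  lex  "bone"
[5,8] NP  <  k=7
[4,8] S\(S\N)  >  k=5
[0,8] S  <  k=4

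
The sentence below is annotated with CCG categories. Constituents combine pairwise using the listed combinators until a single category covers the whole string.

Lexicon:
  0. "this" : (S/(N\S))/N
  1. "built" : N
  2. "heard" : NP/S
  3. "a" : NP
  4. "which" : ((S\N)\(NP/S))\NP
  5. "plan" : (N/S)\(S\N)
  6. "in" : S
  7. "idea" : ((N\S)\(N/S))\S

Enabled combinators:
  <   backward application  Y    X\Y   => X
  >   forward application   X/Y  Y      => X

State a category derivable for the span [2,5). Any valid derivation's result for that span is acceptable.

S\N

[0,8] S   >
  [0,2] S/(N\S)   >
    [0,1] "this" : (S/(N\S))/N
    [1,2] "built" : N
  [2,8] N\S   <
    [2,6] N/S   <
      [2,5] S\N   <
        [2,3] "heard" : NP/S
        [3,5] (S\N)\(NP/S)   <
          [3,4] "a" : NP
          [4,5] "which" : ((S\N)\(NP/S))\NP
      [5,6] "plan" : (N/S)\(S\N)
    [6,8] (N\S)\(N/S)   <
      [6,7] "in" : S
      [7,8] "idea" : ((N\S)\(N/S))\S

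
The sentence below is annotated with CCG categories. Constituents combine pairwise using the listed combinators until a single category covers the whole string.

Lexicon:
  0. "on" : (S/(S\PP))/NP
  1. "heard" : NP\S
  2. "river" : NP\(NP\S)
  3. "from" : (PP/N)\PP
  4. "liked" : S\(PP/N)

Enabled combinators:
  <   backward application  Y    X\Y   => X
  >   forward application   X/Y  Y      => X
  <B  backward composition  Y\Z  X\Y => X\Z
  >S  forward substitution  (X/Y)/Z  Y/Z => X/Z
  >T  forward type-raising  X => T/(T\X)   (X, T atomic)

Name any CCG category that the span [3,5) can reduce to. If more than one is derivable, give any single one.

[0,5] S   >
  [0,3] S/(S\PP)   >
    [0,1] "on" : (S/(S\PP))/NP
    [1,3] NP   <
      [1,2] "heard" : NP\S
      [2,3] "river" : NP\(NP\S)
  [3,5] S\PP   <B
    [3,4] "from" : (PP/N)\PP
    [4,5] "liked" : S\(PP/N)

S\PP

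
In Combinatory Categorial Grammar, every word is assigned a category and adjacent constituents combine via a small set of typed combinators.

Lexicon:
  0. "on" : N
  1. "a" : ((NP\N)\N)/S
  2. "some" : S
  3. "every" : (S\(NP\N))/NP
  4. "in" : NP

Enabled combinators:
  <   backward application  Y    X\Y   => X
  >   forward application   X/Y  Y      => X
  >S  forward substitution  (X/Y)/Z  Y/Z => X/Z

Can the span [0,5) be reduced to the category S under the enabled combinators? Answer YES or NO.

YES

[0,5] S   <
  [0,3] NP\N   <
    [0,1] "on" : N
    [1,3] (NP\N)\N   >
      [1,2] "a" : ((NP\N)\N)/S
      [2,3] "some" : S
  [3,5] S\(NP\N)   >
    [3,4] "every" : (S\(NP\N))/NP
    [4,5] "in" : NP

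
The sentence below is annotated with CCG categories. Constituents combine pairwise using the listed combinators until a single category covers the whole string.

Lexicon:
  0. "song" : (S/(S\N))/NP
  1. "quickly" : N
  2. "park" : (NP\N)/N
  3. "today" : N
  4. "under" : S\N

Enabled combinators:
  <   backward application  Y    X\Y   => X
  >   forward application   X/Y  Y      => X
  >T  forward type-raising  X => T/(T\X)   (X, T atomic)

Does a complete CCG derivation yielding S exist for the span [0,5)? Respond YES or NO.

[0,5] S   >
  [0,4] S/(S\N)   >
    [0,1] "song" : (S/(S\N))/NP
    [1,4] NP   >
      [1,2] NP/(NP\N)   >T
        [1,2] "quickly" : N
      [2,4] NP\N   >
        [2,3] "park" : (NP\N)/N
        [3,4] "today" : N
  [4,5] "under" : S\N

YES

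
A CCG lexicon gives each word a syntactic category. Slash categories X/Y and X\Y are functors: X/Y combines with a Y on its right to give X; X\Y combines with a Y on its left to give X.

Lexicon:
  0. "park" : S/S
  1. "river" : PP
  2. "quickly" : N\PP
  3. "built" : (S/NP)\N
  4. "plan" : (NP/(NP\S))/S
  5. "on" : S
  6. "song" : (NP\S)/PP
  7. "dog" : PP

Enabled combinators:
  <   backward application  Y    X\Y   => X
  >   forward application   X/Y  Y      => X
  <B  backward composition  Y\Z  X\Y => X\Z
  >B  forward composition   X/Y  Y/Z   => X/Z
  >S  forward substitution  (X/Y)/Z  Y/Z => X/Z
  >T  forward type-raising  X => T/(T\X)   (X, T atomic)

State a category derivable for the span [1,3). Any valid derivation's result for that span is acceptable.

[0,8] S   >
  [0,4] S/NP   >B
    [0,1] "park" : S/S
    [1,4] S/NP   <
      [1,3] N   >
        [1,2] N/(N\PP)   >T
          [1,2] "river" : PP
        [2,3] "quickly" : N\PP
      [3,4] "built" : (S/NP)\N
  [4,8] NP   >
    [4,6] NP/(NP\S)   >
      [4,5] "plan" : (NP/(NP\S))/S
      [5,6] "on" : S
    [6,8] NP\S   >
      [6,7] "song" : (NP\S)/PP
      [7,8] "dog" : PP

N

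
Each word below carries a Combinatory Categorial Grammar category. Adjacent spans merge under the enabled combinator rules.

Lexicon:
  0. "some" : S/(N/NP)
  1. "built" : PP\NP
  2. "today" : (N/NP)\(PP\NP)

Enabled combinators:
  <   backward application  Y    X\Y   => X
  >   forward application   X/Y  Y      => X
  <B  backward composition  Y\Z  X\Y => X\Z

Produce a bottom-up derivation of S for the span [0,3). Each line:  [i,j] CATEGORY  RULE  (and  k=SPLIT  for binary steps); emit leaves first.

[0,3] S   >
  [0,1] "some" : S/(N/NP)
  [1,3] N/NP   <
    [1,2] "built" : PP\NP
    [2,3] "today" : (N/NP)\(PP\NP)

[0,1] S/(N/NP)  lex  "some"
[1,2] PP\NP  lex  "built"
[2,3] (N/NP)\(PP\NP)  lex  "today"
[1,3] N/NP  <  k=2
[0,3] S  >  k=1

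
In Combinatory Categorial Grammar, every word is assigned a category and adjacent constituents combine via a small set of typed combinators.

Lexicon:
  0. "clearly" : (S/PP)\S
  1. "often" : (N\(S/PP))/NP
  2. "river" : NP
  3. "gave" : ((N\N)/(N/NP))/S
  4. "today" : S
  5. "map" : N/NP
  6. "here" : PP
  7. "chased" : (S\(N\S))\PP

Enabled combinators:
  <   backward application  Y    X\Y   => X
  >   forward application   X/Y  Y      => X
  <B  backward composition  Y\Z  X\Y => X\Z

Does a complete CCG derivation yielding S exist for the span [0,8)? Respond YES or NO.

YES

[0,8] S   <
  [0,6] N\S   <B
    [0,3] N\S   <B
      [0,1] "clearly" : (S/PP)\S
      [1,3] N\(S/PP)   >
        [1,2] "often" : (N\(S/PP))/NP
        [2,3] "river" : NP
    [3,6] N\N   >
      [3,5] (N\N)/(N/NP)   >
        [3,4] "gave" : ((N\N)/(N/NP))/S
        [4,5] "today" : S
      [5,6] "map" : N/NP
  [6,8] S\(N\S)   <
    [6,7] "here" : PP
    [7,8] "chased" : (S\(N\S))\PP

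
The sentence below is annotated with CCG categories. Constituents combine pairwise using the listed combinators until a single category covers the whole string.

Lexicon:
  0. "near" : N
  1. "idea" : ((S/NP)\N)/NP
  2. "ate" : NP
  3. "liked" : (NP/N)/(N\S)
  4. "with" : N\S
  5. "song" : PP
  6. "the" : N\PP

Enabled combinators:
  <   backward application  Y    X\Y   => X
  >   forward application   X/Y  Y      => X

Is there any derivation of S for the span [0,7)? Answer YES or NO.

[0,7] S   >
  [0,3] S/NP   <
    [0,1] "near" : N
    [1,3] (S/NP)\N   >
      [1,2] "idea" : ((S/NP)\N)/NP
      [2,3] "ate" : NP
  [3,7] NP   >
    [3,5] NP/N   >
      [3,4] "liked" : (NP/N)/(N\S)
      [4,5] "with" : N\S
    [5,7] N   <
      [5,6] "song" : PP
      [6,7] "the" : N\PP

YES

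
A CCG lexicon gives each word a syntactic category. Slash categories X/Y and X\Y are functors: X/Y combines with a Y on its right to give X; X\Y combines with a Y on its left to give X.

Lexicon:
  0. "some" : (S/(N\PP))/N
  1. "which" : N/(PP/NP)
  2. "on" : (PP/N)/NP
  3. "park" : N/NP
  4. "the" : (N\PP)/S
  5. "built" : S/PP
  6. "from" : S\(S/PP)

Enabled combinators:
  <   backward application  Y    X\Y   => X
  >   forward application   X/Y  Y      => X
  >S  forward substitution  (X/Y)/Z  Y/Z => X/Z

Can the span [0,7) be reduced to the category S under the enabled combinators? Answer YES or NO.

[0,7] S   >
  [0,4] S/(N\PP)   >
    [0,1] "some" : (S/(N\PP))/N
    [1,4] N   >
      [1,2] "which" : N/(PP/NP)
      [2,4] PP/NP   >S
        [2,3] "on" : (PP/N)/NP
        [3,4] "park" : N/NP
  [4,7] N\PP   >
    [4,5] "the" : (N\PP)/S
    [5,7] S   <
      [5,6] "built" : S/PP
      [6,7] "from" : S\(S/PP)

YES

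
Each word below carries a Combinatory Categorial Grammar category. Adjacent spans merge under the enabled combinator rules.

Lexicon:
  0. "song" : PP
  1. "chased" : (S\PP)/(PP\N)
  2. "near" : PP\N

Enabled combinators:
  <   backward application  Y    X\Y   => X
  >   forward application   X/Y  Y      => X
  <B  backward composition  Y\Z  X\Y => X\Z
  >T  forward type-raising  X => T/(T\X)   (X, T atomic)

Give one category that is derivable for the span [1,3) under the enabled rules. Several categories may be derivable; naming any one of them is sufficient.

S\PP

[0,3] S   <
  [0,1] "song" : PP
  [1,3] S\PP   >
    [1,2] "chased" : (S\PP)/(PP\N)
    [2,3] "near" : PP\N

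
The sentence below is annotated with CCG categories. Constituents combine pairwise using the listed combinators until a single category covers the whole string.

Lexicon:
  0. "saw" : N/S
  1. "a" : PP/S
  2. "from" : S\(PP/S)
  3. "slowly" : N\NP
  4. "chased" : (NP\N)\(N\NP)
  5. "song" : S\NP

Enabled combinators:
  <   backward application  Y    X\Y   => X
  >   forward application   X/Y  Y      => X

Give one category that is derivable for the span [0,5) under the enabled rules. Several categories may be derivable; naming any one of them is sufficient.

[0,6] S   <
  [0,5] NP   <
    [0,3] N   >
      [0,1] "saw" : N/S
      [1,3] S   <
        [1,2] "a" : PP/S
        [2,3] "from" : S\(PP/S)
    [3,5] NP\N   <
      [3,4] "slowly" : N\NP
      [4,5] "chased" : (NP\N)\(N\NP)
  [5,6] "song" : S\NP

NP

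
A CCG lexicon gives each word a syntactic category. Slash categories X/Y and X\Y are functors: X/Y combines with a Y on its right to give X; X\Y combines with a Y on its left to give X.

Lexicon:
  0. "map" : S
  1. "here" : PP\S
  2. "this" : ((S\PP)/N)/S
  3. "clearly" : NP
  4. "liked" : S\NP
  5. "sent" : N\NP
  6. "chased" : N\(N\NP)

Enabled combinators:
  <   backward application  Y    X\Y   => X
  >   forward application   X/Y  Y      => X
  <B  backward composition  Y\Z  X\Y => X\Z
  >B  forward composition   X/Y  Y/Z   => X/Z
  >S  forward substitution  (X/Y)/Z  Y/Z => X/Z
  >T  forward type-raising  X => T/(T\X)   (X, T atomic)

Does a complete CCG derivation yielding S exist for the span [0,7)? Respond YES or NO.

[0,7] S   <
  [0,2] PP   <
    [0,1] "map" : S
    [1,2] "here" : PP\S
  [2,7] S\PP   >
    [2,5] (S\PP)/N   >
      [2,3] "this" : ((S\PP)/N)/S
      [3,5] S   <
        [3,4] "clearly" : NP
        [4,5] "liked" : S\NP
    [5,7] N   <
      [5,6] "sent" : N\NP
      [6,7] "chased" : N\(N\NP)

YES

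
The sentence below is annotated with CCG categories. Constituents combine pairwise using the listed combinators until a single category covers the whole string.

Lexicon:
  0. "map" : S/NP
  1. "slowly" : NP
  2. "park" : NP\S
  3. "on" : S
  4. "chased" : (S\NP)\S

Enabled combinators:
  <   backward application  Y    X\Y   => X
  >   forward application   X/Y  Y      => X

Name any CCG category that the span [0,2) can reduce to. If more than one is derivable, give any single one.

S

[0,5] S   <
  [0,3] NP   <
    [0,2] S   >
      [0,1] "map" : S/NP
      [1,2] "slowly" : NP
    [2,3] "park" : NP\S
  [3,5] S\NP   <
    [3,4] "on" : S
    [4,5] "chased" : (S\NP)\S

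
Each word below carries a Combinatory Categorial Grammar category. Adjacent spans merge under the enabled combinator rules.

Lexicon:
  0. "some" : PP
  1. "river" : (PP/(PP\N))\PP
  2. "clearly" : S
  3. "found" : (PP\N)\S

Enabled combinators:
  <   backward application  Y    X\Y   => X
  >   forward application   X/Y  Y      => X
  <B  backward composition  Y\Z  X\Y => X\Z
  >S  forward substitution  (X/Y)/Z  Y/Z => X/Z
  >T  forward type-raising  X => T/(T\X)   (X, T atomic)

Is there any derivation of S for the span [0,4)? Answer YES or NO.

PP (PP/(PP\N))\PP S (PP\N)\S
CKY chart[0,4] = {N/(N\PP), NP/(NP\PP), PP, PP/(PP\PP), S/(S\PP)}; S ∉ chart

NO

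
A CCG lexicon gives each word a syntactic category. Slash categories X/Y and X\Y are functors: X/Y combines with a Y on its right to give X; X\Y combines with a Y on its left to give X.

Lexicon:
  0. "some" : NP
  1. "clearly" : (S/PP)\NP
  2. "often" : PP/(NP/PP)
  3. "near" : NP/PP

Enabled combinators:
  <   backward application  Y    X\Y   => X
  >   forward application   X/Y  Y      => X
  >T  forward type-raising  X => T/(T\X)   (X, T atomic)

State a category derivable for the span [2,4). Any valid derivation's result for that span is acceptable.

[0,4] S   >
  [0,2] S/PP   <
    [0,1] "some" : NP
    [1,2] "clearly" : (S/PP)\NP
  [2,4] PP   >
    [2,3] "often" : PP/(NP/PP)
    [3,4] "near" : NP/PP

PP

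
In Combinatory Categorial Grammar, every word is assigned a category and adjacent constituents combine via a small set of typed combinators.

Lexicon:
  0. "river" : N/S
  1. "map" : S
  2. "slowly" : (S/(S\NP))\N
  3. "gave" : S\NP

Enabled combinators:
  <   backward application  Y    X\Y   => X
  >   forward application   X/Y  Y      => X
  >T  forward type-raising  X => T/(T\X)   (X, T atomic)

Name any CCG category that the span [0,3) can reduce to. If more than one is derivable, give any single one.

S/(S\NP)

[0,4] S   >
  [0,3] S/(S\NP)   <
    [0,2] N   >
      [0,1] "river" : N/S
      [1,2] "map" : S
    [2,3] "slowly" : (S/(S\NP))\N
  [3,4] "gave" : S\NP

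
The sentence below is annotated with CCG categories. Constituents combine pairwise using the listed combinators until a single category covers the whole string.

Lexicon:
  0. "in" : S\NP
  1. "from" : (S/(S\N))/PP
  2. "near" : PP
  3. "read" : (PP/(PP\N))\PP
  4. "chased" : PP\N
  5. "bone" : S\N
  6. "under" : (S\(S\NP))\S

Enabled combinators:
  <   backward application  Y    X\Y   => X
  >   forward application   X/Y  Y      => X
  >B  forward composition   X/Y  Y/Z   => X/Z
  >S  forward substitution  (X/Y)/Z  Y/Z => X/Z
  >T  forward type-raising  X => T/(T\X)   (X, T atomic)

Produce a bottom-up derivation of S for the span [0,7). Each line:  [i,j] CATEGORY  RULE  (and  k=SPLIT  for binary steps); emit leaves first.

[0,1] S\NP  lex  "in"
[1,2] (S/(S\N))/PP  lex  "from"
[2,3] PP  lex  "near"
[3,4] (PP/(PP\N))\PP  lex  "read"
[2,4] PP/(PP\N)  <  k=3
[4,5] PP\N  lex  "chased"
[2,5] PP  >  k=4
[1,5] S/(S\N)  >  k=2
[5,6] S\N  lex  "bone"
[1,6] S  >  k=5
[6,7] (S\(S\NP))\S  lex  "under"
[1,7] S\(S\NP)  <  k=6
[0,7] S  <  k=1

[0,7] S   <
  [0,1] "in" : S\NP
  [1,7] S\(S\NP)   <
    [1,6] S   >
      [1,5] S/(S\N)   >
        [1,2] "from" : (S/(S\N))/PP
        [2,5] PP   >
          [2,4] PP/(PP\N)   <
            [2,3] "near" : PP
            [3,4] "read" : (PP/(PP\N))\PP
          [4,5] "chased" : PP\N
      [5,6] "bone" : S\N
    [6,7] "under" : (S\(S\NP))\S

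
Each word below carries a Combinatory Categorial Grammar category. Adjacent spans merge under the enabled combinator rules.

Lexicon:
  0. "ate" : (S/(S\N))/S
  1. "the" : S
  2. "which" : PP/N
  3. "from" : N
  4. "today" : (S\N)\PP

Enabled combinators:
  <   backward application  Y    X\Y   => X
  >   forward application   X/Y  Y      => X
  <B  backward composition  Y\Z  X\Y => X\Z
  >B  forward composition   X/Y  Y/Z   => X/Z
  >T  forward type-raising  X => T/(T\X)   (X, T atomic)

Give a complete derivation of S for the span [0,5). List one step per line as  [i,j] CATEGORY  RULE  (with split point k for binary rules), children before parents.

[0,1] (S/(S\N))/S  lex  "ate"
[1,2] S  lex  "the"
[0,2] S/(S\N)  >  k=1
[2,3] PP/N  lex  "which"
[3,4] N  lex  "from"
[2,4] PP  >  k=3
[4,5] (S\N)\PP  lex  "today"
[2,5] S\N  <  k=4
[0,5] S  >  k=2

[0,5] S   >
  [0,2] S/(S\N)   >
    [0,1] "ate" : (S/(S\N))/S
    [1,2] "the" : S
  [2,5] S\N   <
    [2,4] PP   >
      [2,3] "which" : PP/N
      [3,4] "from" : N
    [4,5] "today" : (S\N)\PP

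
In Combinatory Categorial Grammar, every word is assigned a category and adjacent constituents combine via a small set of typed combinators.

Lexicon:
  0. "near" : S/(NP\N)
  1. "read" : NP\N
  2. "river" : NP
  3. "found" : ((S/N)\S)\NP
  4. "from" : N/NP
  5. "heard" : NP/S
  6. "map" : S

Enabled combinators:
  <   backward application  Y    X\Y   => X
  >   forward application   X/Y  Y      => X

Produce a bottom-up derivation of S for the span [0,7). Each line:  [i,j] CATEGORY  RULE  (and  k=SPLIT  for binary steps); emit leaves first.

[0,1] S/(NP\N)  lex  "near"
[1,2] NP\N  lex  "read"
[0,2] S  >  k=1
[2,3] NP  lex  "river"
[3,4] ((S/N)\S)\NP  lex  "found"
[2,4] (S/N)\S  <  k=3
[0,4] S/N  <  k=2
[4,5] N/NP  lex  "from"
[5,6] NP/S  lex  "heard"
[6,7] S  lex  "map"
[5,7] NP  >  k=6
[4,7] N  >  k=5
[0,7] S  >  k=4

[0,7] S   >
  [0,4] S/N   <
    [0,2] S   >
      [0,1] "near" : S/(NP\N)
      [1,2] "read" : NP\N
    [2,4] (S/N)\S   <
      [2,3] "river" : NP
      [3,4] "found" : ((S/N)\S)\NP
  [4,7] N   >
    [4,5] "from" : N/NP
    [5,7] NP   >
      [5,6] "heard" : NP/S
      [6,7] "map" : S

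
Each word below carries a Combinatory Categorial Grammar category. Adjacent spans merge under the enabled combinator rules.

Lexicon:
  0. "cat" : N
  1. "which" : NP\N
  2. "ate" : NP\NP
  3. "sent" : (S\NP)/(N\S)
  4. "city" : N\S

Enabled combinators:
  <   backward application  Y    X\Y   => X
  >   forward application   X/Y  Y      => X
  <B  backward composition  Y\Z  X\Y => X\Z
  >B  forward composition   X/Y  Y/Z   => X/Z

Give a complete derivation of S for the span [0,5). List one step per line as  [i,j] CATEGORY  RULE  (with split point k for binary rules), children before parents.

[0,1] N  lex  "cat"
[1,2] NP\N  lex  "which"
[2,3] NP\NP  lex  "ate"
[1,3] NP\N  <B  k=2
[0,3] NP  <  k=1
[3,4] (S\NP)/(N\S)  lex  "sent"
[4,5] N\S  lex  "city"
[3,5] S\NP  >  k=4
[0,5] S  <  k=3

[0,5] S   <
  [0,3] NP   <
    [0,1] "cat" : N
    [1,3] NP\N   <B
      [1,2] "which" : NP\N
      [2,3] "ate" : NP\NP
  [3,5] S\NP   >
    [3,4] "sent" : (S\NP)/(N\S)
    [4,5] "city" : N\S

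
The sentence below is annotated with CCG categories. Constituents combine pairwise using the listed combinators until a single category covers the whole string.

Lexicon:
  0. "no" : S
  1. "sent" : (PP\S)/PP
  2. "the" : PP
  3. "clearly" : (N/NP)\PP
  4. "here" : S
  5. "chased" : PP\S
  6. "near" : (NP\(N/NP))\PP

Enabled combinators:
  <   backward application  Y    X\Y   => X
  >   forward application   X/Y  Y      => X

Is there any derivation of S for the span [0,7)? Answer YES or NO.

NO

S (PP\S)/PP PP (N/NP)\PP S PP\S (NP\(N/NP))\PP
CKY chart[0,7] = {NP}; S ∉ chart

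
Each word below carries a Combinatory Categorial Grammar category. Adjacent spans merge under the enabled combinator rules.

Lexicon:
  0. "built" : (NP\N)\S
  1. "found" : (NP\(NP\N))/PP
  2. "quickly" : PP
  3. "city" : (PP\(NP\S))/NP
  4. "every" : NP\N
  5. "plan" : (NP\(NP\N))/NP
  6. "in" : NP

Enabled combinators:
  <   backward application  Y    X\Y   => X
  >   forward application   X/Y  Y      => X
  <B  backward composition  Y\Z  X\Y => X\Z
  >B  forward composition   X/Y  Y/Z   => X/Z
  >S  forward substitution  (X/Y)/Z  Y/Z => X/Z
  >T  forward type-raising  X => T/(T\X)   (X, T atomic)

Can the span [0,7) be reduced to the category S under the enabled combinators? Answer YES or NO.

(NP\N)\S (NP\(NP\N))/PP PP (PP\(NP\S))/NP NP\N (NP\(NP\N))/NP NP
CKY chart[0,7] = {N/(N\PP), NP/(NP\PP), PP, PP/(PP\PP), S/(S\PP)}; S ∉ chart

NO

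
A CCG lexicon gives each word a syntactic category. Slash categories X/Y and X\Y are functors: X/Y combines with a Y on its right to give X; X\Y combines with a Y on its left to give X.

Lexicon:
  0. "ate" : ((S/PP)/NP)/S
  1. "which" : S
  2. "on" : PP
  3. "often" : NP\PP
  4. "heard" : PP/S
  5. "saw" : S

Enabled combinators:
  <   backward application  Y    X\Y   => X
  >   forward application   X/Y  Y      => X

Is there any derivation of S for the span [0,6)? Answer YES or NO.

YES

[0,6] S   >
  [0,4] S/PP   >
    [0,2] (S/PP)/NP   >
      [0,1] "ate" : ((S/PP)/NP)/S
      [1,2] "which" : S
    [2,4] NP   <
      [2,3] "on" : PP
      [3,4] "often" : NP\PP
  [4,6] PP   >
    [4,5] "heard" : PP/S
    [5,6] "saw" : S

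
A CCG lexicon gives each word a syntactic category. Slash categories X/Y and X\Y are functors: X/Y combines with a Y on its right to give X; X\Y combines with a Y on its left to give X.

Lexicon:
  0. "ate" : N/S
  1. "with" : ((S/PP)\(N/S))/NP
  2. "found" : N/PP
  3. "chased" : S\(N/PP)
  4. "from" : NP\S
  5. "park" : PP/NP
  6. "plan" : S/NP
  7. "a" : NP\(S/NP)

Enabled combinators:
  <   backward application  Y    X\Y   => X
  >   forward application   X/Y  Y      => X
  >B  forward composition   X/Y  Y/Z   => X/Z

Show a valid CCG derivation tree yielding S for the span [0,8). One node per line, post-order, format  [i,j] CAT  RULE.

[0,1] N/S  lex  "ate"
[1,2] ((S/PP)\(N/S))/NP  lex  "with"
[2,3] N/PP  lex  "found"
[3,4] S\(N/PP)  lex  "chased"
[2,4] S  <  k=3
[4,5] NP\S  lex  "from"
[2,5] NP  <  k=4
[1,5] (S/PP)\(N/S)  >  k=2
[0,5] S/PP  <  k=1
[5,6] PP/NP  lex  "park"
[6,7] S/NP  lex  "plan"
[7,8] NP\(S/NP)  lex  "a"
[6,8] NP  <  k=7
[5,8] PP  >  k=6
[0,8] S  >  k=5

[0,8] S   >
  [0,5] S/PP   <
    [0,1] "ate" : N/S
    [1,5] (S/PP)\(N/S)   >
      [1,2] "with" : ((S/PP)\(N/S))/NP
      [2,5] NP   <
        [2,4] S   <
          [2,3] "found" : N/PP
          [3,4] "chased" : S\(N/PP)
        [4,5] "from" : NP\S
  [5,8] PP   >
    [5,6] "park" : PP/NP
    [6,8] NP   <
      [6,7] "plan" : S/NP
      [7,8] "a" : NP\(S/NP)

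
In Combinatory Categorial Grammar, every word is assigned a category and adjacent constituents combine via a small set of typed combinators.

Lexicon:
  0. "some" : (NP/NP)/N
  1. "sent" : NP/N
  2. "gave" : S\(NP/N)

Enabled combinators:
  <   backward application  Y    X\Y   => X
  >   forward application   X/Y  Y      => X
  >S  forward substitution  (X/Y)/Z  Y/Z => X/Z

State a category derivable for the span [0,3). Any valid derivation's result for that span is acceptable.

S

[0,3] S   <
  [0,2] NP/N   >S
    [0,1] "some" : (NP/NP)/N
    [1,2] "sent" : NP/N
  [2,3] "gave" : S\(NP/N)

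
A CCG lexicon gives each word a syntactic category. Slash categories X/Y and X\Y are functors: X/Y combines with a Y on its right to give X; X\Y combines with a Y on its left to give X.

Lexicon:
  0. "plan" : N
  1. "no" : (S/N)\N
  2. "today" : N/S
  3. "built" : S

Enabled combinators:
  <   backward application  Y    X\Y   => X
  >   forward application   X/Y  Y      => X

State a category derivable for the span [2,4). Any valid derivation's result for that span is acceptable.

[0,4] S   >
  [0,2] S/N   <
    [0,1] "plan" : N
    [1,2] "no" : (S/N)\N
  [2,4] N   >
    [2,3] "today" : N/S
    [3,4] "built" : S

N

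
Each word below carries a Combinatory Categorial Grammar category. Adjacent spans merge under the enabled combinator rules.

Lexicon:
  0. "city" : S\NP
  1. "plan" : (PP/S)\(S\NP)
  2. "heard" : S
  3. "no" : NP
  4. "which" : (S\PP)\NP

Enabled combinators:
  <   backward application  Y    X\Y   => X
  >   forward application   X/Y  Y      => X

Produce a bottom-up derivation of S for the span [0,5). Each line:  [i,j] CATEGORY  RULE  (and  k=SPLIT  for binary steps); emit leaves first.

[0,5] S   <
  [0,3] PP   >
    [0,2] PP/S   <
      [0,1] "city" : S\NP
      [1,2] "plan" : (PP/S)\(S\NP)
    [2,3] "heard" : S
  [3,5] S\PP   <
    [3,4] "no" : NP
    [4,5] "which" : (S\PP)\NP

[0,1] S\NP  lex  "city"
[1,2] (PP/S)\(S\NP)  lex  "plan"
[0,2] PP/S  <  k=1
[2,3] S  lex  "heard"
[0,3] PP  >  k=2
[3,4] NP  lex  "no"
[4,5] (S\PP)\NP  lex  "which"
[3,5] S\PP  <  k=4
[0,5] S  <  k=3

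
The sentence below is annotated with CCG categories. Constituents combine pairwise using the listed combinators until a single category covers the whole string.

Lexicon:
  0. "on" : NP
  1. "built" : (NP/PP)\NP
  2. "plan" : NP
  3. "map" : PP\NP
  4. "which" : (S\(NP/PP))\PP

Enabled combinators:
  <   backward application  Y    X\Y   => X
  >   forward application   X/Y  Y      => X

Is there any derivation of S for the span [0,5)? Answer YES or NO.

[0,5] S   <
  [0,2] NP/PP   <
    [0,1] "on" : NP
    [1,2] "built" : (NP/PP)\NP
  [2,5] S\(NP/PP)   <
    [2,4] PP   <
      [2,3] "plan" : NP
      [3,4] "map" : PP\NP
    [4,5] "which" : (S\(NP/PP))\PP

YES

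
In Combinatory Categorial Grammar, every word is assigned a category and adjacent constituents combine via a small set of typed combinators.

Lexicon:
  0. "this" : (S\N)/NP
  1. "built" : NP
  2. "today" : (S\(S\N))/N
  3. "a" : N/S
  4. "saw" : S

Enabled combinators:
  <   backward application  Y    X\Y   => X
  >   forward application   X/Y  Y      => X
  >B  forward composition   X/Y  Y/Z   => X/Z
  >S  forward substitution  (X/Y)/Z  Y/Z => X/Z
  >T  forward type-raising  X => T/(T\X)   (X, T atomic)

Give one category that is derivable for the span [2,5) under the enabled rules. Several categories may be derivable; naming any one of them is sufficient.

S\(S\N)

[0,5] S   <
  [0,2] S\N   >
    [0,1] "this" : (S\N)/NP
    [1,2] "built" : NP
  [2,5] S\(S\N)   >
    [2,3] "today" : (S\(S\N))/N
    [3,5] N   >
      [3,4] "a" : N/S
      [4,5] "saw" : S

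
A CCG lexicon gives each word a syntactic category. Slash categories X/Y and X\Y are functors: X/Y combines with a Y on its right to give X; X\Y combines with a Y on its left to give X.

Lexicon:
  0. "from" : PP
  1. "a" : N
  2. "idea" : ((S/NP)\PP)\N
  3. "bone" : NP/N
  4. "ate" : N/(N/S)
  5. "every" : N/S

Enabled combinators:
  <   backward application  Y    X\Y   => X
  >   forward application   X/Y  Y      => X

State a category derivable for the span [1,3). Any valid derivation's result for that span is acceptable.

[0,6] S   >
  [0,3] S/NP   <
    [0,1] "from" : PP
    [1,3] (S/NP)\PP   <
      [1,2] "a" : N
      [2,3] "idea" : ((S/NP)\PP)\N
  [3,6] NP   >
    [3,4] "bone" : NP/N
    [4,6] N   >
      [4,5] "ate" : N/(N/S)
      [5,6] "every" : N/S

(S/NP)\PP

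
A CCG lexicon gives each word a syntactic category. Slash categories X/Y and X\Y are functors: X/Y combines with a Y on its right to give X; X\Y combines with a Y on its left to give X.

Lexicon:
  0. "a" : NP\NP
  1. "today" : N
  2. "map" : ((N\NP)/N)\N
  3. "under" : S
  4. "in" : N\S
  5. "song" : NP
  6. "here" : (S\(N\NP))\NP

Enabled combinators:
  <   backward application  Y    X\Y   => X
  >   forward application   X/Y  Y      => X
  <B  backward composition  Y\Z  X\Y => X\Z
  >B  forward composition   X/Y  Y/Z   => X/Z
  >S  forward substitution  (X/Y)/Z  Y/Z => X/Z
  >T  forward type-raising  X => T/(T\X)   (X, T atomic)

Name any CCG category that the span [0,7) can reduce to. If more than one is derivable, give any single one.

[0,7] S   <
  [0,5] N\NP   <B
    [0,1] "a" : NP\NP
    [1,5] N\NP   >
      [1,3] (N\NP)/N   <
        [1,2] "today" : N
        [2,3] "map" : ((N\NP)/N)\N
      [3,5] N   <
        [3,4] "under" : S
        [4,5] "in" : N\S
  [5,7] S\(N\NP)   <
    [5,6] "song" : NP
    [6,7] "here" : (S\(N\NP))\NP

S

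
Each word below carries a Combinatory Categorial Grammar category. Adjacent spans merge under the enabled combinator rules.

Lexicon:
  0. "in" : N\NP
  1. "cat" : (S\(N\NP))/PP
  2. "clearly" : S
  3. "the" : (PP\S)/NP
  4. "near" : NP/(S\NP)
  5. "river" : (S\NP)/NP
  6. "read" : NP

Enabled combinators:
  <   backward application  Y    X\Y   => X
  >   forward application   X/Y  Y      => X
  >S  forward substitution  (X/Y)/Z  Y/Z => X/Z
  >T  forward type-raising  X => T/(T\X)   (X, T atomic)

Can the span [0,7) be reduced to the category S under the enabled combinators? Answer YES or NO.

YES

[0,7] S   <
  [0,1] "in" : N\NP
  [1,7] S\(N\NP)   >
    [1,2] "cat" : (S\(N\NP))/PP
    [2,7] PP   >
      [2,3] PP/(PP\S)   >T
        [2,3] "clearly" : S
      [3,7] PP\S   >
        [3,4] "the" : (PP\S)/NP
        [4,7] NP   >
          [4,5] "near" : NP/(S\NP)
          [5,7] S\NP   >
            [5,6] "river" : (S\NP)/NP
            [6,7] "read" : NP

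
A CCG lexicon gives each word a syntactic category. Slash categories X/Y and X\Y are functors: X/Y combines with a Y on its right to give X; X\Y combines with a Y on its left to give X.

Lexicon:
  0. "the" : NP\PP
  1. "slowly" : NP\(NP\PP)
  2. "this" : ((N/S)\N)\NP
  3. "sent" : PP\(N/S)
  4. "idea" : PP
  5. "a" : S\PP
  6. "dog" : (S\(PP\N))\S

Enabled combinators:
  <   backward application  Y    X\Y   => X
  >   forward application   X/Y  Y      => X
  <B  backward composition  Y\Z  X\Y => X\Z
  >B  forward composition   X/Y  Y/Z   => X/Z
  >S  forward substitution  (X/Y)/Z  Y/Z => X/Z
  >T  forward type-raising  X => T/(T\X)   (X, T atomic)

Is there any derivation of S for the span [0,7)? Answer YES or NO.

[0,7] S   <
  [0,4] PP\N   <B
    [0,3] (N/S)\N   <
      [0,2] NP   <
        [0,1] "the" : NP\PP
        [1,2] "slowly" : NP\(NP\PP)
      [2,3] "this" : ((N/S)\N)\NP
    [3,4] "sent" : PP\(N/S)
  [4,7] S\(PP\N)   <
    [4,6] S   >
      [4,5] S/(S\PP)   >T
        [4,5] "idea" : PP
      [5,6] "a" : S\PP
    [6,7] "dog" : (S\(PP\N))\S

YES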